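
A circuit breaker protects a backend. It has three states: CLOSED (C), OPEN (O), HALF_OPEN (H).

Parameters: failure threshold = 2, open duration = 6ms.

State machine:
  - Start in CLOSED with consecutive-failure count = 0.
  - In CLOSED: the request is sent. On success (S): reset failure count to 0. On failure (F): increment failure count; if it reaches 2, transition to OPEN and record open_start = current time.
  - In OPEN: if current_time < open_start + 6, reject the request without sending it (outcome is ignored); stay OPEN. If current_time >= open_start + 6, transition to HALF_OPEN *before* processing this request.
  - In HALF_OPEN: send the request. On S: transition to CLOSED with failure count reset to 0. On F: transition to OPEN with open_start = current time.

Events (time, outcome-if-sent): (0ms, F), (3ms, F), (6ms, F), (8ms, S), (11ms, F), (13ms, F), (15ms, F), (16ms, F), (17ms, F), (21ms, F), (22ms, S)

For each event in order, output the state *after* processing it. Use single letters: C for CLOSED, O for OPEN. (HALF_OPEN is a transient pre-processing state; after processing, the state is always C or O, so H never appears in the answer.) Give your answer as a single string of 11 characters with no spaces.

Answer: COOOOOOOOOO

Derivation:
State after each event:
  event#1 t=0ms outcome=F: state=CLOSED
  event#2 t=3ms outcome=F: state=OPEN
  event#3 t=6ms outcome=F: state=OPEN
  event#4 t=8ms outcome=S: state=OPEN
  event#5 t=11ms outcome=F: state=OPEN
  event#6 t=13ms outcome=F: state=OPEN
  event#7 t=15ms outcome=F: state=OPEN
  event#8 t=16ms outcome=F: state=OPEN
  event#9 t=17ms outcome=F: state=OPEN
  event#10 t=21ms outcome=F: state=OPEN
  event#11 t=22ms outcome=S: state=OPEN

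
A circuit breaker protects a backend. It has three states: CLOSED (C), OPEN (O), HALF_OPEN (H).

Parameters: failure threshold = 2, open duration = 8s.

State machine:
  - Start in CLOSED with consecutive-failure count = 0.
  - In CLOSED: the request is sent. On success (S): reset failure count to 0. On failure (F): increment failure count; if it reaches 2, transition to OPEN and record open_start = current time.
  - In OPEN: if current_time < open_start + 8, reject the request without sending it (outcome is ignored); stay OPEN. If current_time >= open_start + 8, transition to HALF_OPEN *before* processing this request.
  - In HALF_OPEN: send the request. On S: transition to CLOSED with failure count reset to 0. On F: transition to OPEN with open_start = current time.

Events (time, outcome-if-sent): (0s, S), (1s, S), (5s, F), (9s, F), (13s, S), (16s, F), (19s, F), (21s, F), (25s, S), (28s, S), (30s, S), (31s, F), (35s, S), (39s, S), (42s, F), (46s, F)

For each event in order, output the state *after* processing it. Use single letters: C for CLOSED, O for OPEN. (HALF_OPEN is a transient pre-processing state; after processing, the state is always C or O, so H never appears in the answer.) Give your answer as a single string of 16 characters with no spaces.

State after each event:
  event#1 t=0s outcome=S: state=CLOSED
  event#2 t=1s outcome=S: state=CLOSED
  event#3 t=5s outcome=F: state=CLOSED
  event#4 t=9s outcome=F: state=OPEN
  event#5 t=13s outcome=S: state=OPEN
  event#6 t=16s outcome=F: state=OPEN
  event#7 t=19s outcome=F: state=OPEN
  event#8 t=21s outcome=F: state=OPEN
  event#9 t=25s outcome=S: state=OPEN
  event#10 t=28s outcome=S: state=CLOSED
  event#11 t=30s outcome=S: state=CLOSED
  event#12 t=31s outcome=F: state=CLOSED
  event#13 t=35s outcome=S: state=CLOSED
  event#14 t=39s outcome=S: state=CLOSED
  event#15 t=42s outcome=F: state=CLOSED
  event#16 t=46s outcome=F: state=OPEN

Answer: CCCOOOOOOCCCCCCO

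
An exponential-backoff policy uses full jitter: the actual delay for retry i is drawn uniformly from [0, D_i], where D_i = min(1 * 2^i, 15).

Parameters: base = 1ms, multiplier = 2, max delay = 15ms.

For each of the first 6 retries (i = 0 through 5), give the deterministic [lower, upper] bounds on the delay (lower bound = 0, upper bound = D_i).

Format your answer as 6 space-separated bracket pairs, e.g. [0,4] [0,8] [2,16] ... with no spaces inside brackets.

Computing bounds per retry:
  i=0: D_i=min(1*2^0,15)=1, bounds=[0,1]
  i=1: D_i=min(1*2^1,15)=2, bounds=[0,2]
  i=2: D_i=min(1*2^2,15)=4, bounds=[0,4]
  i=3: D_i=min(1*2^3,15)=8, bounds=[0,8]
  i=4: D_i=min(1*2^4,15)=15, bounds=[0,15]
  i=5: D_i=min(1*2^5,15)=15, bounds=[0,15]

Answer: [0,1] [0,2] [0,4] [0,8] [0,15] [0,15]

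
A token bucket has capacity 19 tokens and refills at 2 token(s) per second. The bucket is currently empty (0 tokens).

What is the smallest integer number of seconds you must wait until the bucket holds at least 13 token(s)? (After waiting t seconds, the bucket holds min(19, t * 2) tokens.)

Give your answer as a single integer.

Need t * 2 >= 13, so t >= 13/2.
Smallest integer t = ceil(13/2) = 7.

Answer: 7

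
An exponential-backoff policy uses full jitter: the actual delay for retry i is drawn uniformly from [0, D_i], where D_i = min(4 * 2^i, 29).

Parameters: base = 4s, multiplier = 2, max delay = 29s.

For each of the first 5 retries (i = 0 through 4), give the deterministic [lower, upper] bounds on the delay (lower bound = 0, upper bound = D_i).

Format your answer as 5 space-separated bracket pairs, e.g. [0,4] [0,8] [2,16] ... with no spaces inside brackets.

Answer: [0,4] [0,8] [0,16] [0,29] [0,29]

Derivation:
Computing bounds per retry:
  i=0: D_i=min(4*2^0,29)=4, bounds=[0,4]
  i=1: D_i=min(4*2^1,29)=8, bounds=[0,8]
  i=2: D_i=min(4*2^2,29)=16, bounds=[0,16]
  i=3: D_i=min(4*2^3,29)=29, bounds=[0,29]
  i=4: D_i=min(4*2^4,29)=29, bounds=[0,29]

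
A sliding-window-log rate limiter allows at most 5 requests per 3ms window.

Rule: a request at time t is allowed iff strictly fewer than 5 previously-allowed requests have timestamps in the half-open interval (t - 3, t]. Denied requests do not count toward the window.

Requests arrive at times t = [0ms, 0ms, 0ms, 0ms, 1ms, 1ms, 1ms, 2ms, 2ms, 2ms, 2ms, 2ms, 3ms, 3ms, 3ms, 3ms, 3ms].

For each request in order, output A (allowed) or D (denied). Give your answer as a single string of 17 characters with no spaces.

Answer: AAAAADDDDDDDAAAAD

Derivation:
Tracking allowed requests in the window:
  req#1 t=0ms: ALLOW
  req#2 t=0ms: ALLOW
  req#3 t=0ms: ALLOW
  req#4 t=0ms: ALLOW
  req#5 t=1ms: ALLOW
  req#6 t=1ms: DENY
  req#7 t=1ms: DENY
  req#8 t=2ms: DENY
  req#9 t=2ms: DENY
  req#10 t=2ms: DENY
  req#11 t=2ms: DENY
  req#12 t=2ms: DENY
  req#13 t=3ms: ALLOW
  req#14 t=3ms: ALLOW
  req#15 t=3ms: ALLOW
  req#16 t=3ms: ALLOW
  req#17 t=3ms: DENY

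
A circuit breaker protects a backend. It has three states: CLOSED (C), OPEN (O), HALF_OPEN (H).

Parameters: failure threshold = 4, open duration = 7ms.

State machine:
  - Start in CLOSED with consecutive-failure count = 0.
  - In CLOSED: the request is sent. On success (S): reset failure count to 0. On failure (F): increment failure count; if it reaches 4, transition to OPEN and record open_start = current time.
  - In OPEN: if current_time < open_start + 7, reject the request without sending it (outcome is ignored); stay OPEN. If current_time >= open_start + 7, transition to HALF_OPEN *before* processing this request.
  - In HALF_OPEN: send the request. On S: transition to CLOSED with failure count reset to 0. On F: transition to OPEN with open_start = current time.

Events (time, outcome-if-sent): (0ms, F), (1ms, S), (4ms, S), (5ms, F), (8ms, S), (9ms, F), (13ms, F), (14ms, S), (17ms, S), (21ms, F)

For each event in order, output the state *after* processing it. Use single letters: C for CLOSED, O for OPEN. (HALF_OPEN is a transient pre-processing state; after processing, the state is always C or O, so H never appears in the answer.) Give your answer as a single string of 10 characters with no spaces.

Answer: CCCCCCCCCC

Derivation:
State after each event:
  event#1 t=0ms outcome=F: state=CLOSED
  event#2 t=1ms outcome=S: state=CLOSED
  event#3 t=4ms outcome=S: state=CLOSED
  event#4 t=5ms outcome=F: state=CLOSED
  event#5 t=8ms outcome=S: state=CLOSED
  event#6 t=9ms outcome=F: state=CLOSED
  event#7 t=13ms outcome=F: state=CLOSED
  event#8 t=14ms outcome=S: state=CLOSED
  event#9 t=17ms outcome=S: state=CLOSED
  event#10 t=21ms outcome=F: state=CLOSED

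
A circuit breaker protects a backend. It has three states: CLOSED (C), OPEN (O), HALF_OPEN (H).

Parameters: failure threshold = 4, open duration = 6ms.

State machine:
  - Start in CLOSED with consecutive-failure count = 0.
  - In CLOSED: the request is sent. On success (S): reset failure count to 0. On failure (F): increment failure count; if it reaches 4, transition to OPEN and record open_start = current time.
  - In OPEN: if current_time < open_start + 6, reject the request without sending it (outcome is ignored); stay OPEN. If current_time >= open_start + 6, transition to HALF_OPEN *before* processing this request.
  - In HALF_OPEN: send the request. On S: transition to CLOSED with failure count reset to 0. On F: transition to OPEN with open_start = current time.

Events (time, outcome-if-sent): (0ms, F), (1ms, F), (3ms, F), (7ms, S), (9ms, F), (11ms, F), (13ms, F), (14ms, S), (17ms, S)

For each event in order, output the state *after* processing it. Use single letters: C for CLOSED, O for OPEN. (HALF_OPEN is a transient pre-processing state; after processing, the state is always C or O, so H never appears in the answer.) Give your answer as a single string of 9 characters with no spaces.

State after each event:
  event#1 t=0ms outcome=F: state=CLOSED
  event#2 t=1ms outcome=F: state=CLOSED
  event#3 t=3ms outcome=F: state=CLOSED
  event#4 t=7ms outcome=S: state=CLOSED
  event#5 t=9ms outcome=F: state=CLOSED
  event#6 t=11ms outcome=F: state=CLOSED
  event#7 t=13ms outcome=F: state=CLOSED
  event#8 t=14ms outcome=S: state=CLOSED
  event#9 t=17ms outcome=S: state=CLOSED

Answer: CCCCCCCCC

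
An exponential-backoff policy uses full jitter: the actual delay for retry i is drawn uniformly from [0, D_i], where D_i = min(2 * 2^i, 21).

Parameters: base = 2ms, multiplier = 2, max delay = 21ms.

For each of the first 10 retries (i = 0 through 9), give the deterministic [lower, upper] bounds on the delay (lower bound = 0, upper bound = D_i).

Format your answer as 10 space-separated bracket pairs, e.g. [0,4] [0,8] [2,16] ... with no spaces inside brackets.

Computing bounds per retry:
  i=0: D_i=min(2*2^0,21)=2, bounds=[0,2]
  i=1: D_i=min(2*2^1,21)=4, bounds=[0,4]
  i=2: D_i=min(2*2^2,21)=8, bounds=[0,8]
  i=3: D_i=min(2*2^3,21)=16, bounds=[0,16]
  i=4: D_i=min(2*2^4,21)=21, bounds=[0,21]
  i=5: D_i=min(2*2^5,21)=21, bounds=[0,21]
  i=6: D_i=min(2*2^6,21)=21, bounds=[0,21]
  i=7: D_i=min(2*2^7,21)=21, bounds=[0,21]
  i=8: D_i=min(2*2^8,21)=21, bounds=[0,21]
  i=9: D_i=min(2*2^9,21)=21, bounds=[0,21]

Answer: [0,2] [0,4] [0,8] [0,16] [0,21] [0,21] [0,21] [0,21] [0,21] [0,21]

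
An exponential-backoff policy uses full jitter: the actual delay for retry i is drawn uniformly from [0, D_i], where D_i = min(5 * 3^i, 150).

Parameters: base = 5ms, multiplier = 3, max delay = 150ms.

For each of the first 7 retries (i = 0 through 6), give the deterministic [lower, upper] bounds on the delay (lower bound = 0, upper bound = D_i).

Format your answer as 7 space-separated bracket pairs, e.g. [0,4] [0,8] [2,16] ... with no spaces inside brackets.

Computing bounds per retry:
  i=0: D_i=min(5*3^0,150)=5, bounds=[0,5]
  i=1: D_i=min(5*3^1,150)=15, bounds=[0,15]
  i=2: D_i=min(5*3^2,150)=45, bounds=[0,45]
  i=3: D_i=min(5*3^3,150)=135, bounds=[0,135]
  i=4: D_i=min(5*3^4,150)=150, bounds=[0,150]
  i=5: D_i=min(5*3^5,150)=150, bounds=[0,150]
  i=6: D_i=min(5*3^6,150)=150, bounds=[0,150]

Answer: [0,5] [0,15] [0,45] [0,135] [0,150] [0,150] [0,150]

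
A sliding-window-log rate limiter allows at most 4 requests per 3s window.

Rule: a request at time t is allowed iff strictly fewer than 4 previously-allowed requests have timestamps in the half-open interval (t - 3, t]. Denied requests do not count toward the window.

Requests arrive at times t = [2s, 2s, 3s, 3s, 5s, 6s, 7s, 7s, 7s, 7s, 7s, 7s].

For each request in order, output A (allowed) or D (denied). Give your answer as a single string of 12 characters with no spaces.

Tracking allowed requests in the window:
  req#1 t=2s: ALLOW
  req#2 t=2s: ALLOW
  req#3 t=3s: ALLOW
  req#4 t=3s: ALLOW
  req#5 t=5s: ALLOW
  req#6 t=6s: ALLOW
  req#7 t=7s: ALLOW
  req#8 t=7s: ALLOW
  req#9 t=7s: DENY
  req#10 t=7s: DENY
  req#11 t=7s: DENY
  req#12 t=7s: DENY

Answer: AAAAAAAADDDD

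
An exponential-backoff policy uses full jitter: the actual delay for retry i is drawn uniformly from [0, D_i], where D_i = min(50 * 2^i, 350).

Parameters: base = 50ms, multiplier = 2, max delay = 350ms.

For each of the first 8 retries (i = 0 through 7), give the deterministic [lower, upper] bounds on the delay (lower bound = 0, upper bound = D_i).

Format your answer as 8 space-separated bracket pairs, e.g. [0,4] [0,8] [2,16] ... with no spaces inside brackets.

Computing bounds per retry:
  i=0: D_i=min(50*2^0,350)=50, bounds=[0,50]
  i=1: D_i=min(50*2^1,350)=100, bounds=[0,100]
  i=2: D_i=min(50*2^2,350)=200, bounds=[0,200]
  i=3: D_i=min(50*2^3,350)=350, bounds=[0,350]
  i=4: D_i=min(50*2^4,350)=350, bounds=[0,350]
  i=5: D_i=min(50*2^5,350)=350, bounds=[0,350]
  i=6: D_i=min(50*2^6,350)=350, bounds=[0,350]
  i=7: D_i=min(50*2^7,350)=350, bounds=[0,350]

Answer: [0,50] [0,100] [0,200] [0,350] [0,350] [0,350] [0,350] [0,350]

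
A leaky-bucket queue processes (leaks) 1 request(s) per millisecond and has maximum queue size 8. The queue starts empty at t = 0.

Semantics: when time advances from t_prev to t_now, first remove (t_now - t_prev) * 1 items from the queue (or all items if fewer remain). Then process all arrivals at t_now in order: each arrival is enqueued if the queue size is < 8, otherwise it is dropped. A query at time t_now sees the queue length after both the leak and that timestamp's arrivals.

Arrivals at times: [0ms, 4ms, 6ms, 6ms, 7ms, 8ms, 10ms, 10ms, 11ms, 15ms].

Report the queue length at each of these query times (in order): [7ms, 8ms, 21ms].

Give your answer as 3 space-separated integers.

Queue lengths at query times:
  query t=7ms: backlog = 2
  query t=8ms: backlog = 2
  query t=21ms: backlog = 0

Answer: 2 2 0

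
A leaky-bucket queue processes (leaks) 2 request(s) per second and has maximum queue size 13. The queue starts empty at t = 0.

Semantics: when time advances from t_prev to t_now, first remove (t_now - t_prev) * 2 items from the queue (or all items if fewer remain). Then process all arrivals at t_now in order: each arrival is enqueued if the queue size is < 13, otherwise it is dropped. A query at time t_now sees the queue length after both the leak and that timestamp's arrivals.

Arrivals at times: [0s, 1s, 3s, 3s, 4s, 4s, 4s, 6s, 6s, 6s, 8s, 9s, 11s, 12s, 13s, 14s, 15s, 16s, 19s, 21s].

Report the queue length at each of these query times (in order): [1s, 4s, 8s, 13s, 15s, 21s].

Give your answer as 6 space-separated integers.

Answer: 1 3 1 1 1 1

Derivation:
Queue lengths at query times:
  query t=1s: backlog = 1
  query t=4s: backlog = 3
  query t=8s: backlog = 1
  query t=13s: backlog = 1
  query t=15s: backlog = 1
  query t=21s: backlog = 1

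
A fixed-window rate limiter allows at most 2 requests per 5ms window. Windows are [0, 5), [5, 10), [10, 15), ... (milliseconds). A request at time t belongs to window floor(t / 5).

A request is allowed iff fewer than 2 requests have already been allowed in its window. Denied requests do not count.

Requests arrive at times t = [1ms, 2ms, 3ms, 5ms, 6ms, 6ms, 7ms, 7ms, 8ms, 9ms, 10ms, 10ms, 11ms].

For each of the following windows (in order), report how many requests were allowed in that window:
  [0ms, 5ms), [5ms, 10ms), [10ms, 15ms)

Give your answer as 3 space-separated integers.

Processing requests:
  req#1 t=1ms (window 0): ALLOW
  req#2 t=2ms (window 0): ALLOW
  req#3 t=3ms (window 0): DENY
  req#4 t=5ms (window 1): ALLOW
  req#5 t=6ms (window 1): ALLOW
  req#6 t=6ms (window 1): DENY
  req#7 t=7ms (window 1): DENY
  req#8 t=7ms (window 1): DENY
  req#9 t=8ms (window 1): DENY
  req#10 t=9ms (window 1): DENY
  req#11 t=10ms (window 2): ALLOW
  req#12 t=10ms (window 2): ALLOW
  req#13 t=11ms (window 2): DENY

Allowed counts by window: 2 2 2

Answer: 2 2 2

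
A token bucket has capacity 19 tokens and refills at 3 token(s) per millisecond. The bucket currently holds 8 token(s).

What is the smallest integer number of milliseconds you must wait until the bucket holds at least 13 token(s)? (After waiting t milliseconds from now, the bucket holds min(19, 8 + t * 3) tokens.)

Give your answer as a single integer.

Answer: 2

Derivation:
Need 8 + t * 3 >= 13, so t >= 5/3.
Smallest integer t = ceil(5/3) = 2.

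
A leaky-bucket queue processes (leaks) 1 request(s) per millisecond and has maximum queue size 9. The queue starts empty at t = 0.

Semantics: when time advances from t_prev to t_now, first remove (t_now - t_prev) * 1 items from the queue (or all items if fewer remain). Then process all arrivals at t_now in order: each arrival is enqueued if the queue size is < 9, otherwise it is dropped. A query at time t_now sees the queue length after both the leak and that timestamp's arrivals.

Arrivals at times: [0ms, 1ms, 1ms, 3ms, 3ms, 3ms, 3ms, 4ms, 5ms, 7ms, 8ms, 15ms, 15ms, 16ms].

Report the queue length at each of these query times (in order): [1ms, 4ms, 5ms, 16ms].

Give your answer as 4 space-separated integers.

Queue lengths at query times:
  query t=1ms: backlog = 2
  query t=4ms: backlog = 4
  query t=5ms: backlog = 4
  query t=16ms: backlog = 2

Answer: 2 4 4 2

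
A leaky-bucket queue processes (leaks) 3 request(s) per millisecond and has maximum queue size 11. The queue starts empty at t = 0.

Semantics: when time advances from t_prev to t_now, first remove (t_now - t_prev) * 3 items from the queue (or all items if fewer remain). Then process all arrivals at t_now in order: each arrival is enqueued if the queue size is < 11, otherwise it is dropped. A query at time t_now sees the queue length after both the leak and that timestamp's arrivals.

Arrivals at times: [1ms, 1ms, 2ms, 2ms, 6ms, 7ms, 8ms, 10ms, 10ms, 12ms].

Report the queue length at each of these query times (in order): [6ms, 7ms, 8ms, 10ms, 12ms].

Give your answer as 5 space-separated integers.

Answer: 1 1 1 2 1

Derivation:
Queue lengths at query times:
  query t=6ms: backlog = 1
  query t=7ms: backlog = 1
  query t=8ms: backlog = 1
  query t=10ms: backlog = 2
  query t=12ms: backlog = 1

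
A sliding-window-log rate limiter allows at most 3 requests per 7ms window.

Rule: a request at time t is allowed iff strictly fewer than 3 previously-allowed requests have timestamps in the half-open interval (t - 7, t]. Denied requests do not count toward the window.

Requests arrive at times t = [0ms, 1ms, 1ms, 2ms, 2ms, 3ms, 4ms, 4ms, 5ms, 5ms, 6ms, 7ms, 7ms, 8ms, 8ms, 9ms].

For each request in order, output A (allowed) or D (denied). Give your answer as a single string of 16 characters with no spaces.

Answer: AAADDDDDDDDADAAD

Derivation:
Tracking allowed requests in the window:
  req#1 t=0ms: ALLOW
  req#2 t=1ms: ALLOW
  req#3 t=1ms: ALLOW
  req#4 t=2ms: DENY
  req#5 t=2ms: DENY
  req#6 t=3ms: DENY
  req#7 t=4ms: DENY
  req#8 t=4ms: DENY
  req#9 t=5ms: DENY
  req#10 t=5ms: DENY
  req#11 t=6ms: DENY
  req#12 t=7ms: ALLOW
  req#13 t=7ms: DENY
  req#14 t=8ms: ALLOW
  req#15 t=8ms: ALLOW
  req#16 t=9ms: DENY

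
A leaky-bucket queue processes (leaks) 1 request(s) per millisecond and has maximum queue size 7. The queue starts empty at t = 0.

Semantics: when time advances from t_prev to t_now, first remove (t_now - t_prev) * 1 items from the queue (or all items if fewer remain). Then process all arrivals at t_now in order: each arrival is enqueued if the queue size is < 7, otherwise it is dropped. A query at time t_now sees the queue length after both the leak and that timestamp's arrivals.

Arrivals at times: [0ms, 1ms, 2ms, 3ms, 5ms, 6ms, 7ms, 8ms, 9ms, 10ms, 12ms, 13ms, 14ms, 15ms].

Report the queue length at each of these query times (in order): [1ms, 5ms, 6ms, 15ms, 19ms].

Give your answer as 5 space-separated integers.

Queue lengths at query times:
  query t=1ms: backlog = 1
  query t=5ms: backlog = 1
  query t=6ms: backlog = 1
  query t=15ms: backlog = 1
  query t=19ms: backlog = 0

Answer: 1 1 1 1 0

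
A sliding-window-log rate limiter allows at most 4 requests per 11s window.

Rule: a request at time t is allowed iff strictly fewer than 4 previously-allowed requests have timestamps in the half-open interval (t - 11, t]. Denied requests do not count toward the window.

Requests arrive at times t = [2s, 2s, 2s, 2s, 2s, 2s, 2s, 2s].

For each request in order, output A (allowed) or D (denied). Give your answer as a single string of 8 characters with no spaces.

Tracking allowed requests in the window:
  req#1 t=2s: ALLOW
  req#2 t=2s: ALLOW
  req#3 t=2s: ALLOW
  req#4 t=2s: ALLOW
  req#5 t=2s: DENY
  req#6 t=2s: DENY
  req#7 t=2s: DENY
  req#8 t=2s: DENY

Answer: AAAADDDD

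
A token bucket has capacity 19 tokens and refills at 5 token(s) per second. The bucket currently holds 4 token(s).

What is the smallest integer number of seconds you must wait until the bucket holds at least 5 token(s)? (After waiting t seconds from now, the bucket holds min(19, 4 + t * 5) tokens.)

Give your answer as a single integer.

Need 4 + t * 5 >= 5, so t >= 1/5.
Smallest integer t = ceil(1/5) = 1.

Answer: 1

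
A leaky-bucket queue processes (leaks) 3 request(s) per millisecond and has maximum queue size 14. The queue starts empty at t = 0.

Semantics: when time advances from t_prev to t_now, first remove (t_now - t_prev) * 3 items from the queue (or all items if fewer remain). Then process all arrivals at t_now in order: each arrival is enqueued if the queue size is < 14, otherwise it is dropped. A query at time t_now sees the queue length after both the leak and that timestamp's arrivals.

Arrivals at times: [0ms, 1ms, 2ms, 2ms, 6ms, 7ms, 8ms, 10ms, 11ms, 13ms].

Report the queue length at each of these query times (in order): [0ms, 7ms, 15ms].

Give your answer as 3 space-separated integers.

Answer: 1 1 0

Derivation:
Queue lengths at query times:
  query t=0ms: backlog = 1
  query t=7ms: backlog = 1
  query t=15ms: backlog = 0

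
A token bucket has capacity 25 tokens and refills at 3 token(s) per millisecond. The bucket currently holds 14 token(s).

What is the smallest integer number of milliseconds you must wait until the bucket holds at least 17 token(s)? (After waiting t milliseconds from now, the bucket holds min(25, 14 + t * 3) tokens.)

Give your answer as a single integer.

Answer: 1

Derivation:
Need 14 + t * 3 >= 17, so t >= 3/3.
Smallest integer t = ceil(3/3) = 1.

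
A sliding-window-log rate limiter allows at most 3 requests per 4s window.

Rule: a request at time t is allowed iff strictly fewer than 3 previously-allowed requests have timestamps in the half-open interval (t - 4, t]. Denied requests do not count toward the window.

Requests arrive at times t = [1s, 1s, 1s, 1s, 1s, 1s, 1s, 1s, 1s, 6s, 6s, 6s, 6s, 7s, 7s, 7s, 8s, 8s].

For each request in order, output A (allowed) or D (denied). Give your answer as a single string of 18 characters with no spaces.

Answer: AAADDDDDDAAADDDDDD

Derivation:
Tracking allowed requests in the window:
  req#1 t=1s: ALLOW
  req#2 t=1s: ALLOW
  req#3 t=1s: ALLOW
  req#4 t=1s: DENY
  req#5 t=1s: DENY
  req#6 t=1s: DENY
  req#7 t=1s: DENY
  req#8 t=1s: DENY
  req#9 t=1s: DENY
  req#10 t=6s: ALLOW
  req#11 t=6s: ALLOW
  req#12 t=6s: ALLOW
  req#13 t=6s: DENY
  req#14 t=7s: DENY
  req#15 t=7s: DENY
  req#16 t=7s: DENY
  req#17 t=8s: DENY
  req#18 t=8s: DENY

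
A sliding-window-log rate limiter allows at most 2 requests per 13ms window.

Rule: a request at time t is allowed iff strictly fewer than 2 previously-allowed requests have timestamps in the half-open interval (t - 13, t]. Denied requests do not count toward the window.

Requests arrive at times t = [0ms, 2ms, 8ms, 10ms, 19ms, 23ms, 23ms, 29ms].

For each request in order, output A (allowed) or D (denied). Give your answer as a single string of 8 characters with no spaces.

Answer: AADDAADD

Derivation:
Tracking allowed requests in the window:
  req#1 t=0ms: ALLOW
  req#2 t=2ms: ALLOW
  req#3 t=8ms: DENY
  req#4 t=10ms: DENY
  req#5 t=19ms: ALLOW
  req#6 t=23ms: ALLOW
  req#7 t=23ms: DENY
  req#8 t=29ms: DENY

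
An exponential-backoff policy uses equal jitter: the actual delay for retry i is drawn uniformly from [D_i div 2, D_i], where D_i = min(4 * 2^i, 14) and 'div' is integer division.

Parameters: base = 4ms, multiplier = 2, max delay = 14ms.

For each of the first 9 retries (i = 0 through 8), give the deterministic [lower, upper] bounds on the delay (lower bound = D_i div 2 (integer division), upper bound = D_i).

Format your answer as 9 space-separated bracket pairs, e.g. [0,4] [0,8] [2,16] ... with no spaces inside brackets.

Answer: [2,4] [4,8] [7,14] [7,14] [7,14] [7,14] [7,14] [7,14] [7,14]

Derivation:
Computing bounds per retry:
  i=0: D_i=min(4*2^0,14)=4, bounds=[2,4]
  i=1: D_i=min(4*2^1,14)=8, bounds=[4,8]
  i=2: D_i=min(4*2^2,14)=14, bounds=[7,14]
  i=3: D_i=min(4*2^3,14)=14, bounds=[7,14]
  i=4: D_i=min(4*2^4,14)=14, bounds=[7,14]
  i=5: D_i=min(4*2^5,14)=14, bounds=[7,14]
  i=6: D_i=min(4*2^6,14)=14, bounds=[7,14]
  i=7: D_i=min(4*2^7,14)=14, bounds=[7,14]
  i=8: D_i=min(4*2^8,14)=14, bounds=[7,14]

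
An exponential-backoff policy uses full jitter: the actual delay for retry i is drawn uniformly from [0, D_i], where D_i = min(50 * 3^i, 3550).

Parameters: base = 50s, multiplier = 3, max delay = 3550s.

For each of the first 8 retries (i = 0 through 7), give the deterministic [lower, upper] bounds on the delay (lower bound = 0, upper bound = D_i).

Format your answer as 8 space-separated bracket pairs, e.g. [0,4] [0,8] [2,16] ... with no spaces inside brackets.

Computing bounds per retry:
  i=0: D_i=min(50*3^0,3550)=50, bounds=[0,50]
  i=1: D_i=min(50*3^1,3550)=150, bounds=[0,150]
  i=2: D_i=min(50*3^2,3550)=450, bounds=[0,450]
  i=3: D_i=min(50*3^3,3550)=1350, bounds=[0,1350]
  i=4: D_i=min(50*3^4,3550)=3550, bounds=[0,3550]
  i=5: D_i=min(50*3^5,3550)=3550, bounds=[0,3550]
  i=6: D_i=min(50*3^6,3550)=3550, bounds=[0,3550]
  i=7: D_i=min(50*3^7,3550)=3550, bounds=[0,3550]

Answer: [0,50] [0,150] [0,450] [0,1350] [0,3550] [0,3550] [0,3550] [0,3550]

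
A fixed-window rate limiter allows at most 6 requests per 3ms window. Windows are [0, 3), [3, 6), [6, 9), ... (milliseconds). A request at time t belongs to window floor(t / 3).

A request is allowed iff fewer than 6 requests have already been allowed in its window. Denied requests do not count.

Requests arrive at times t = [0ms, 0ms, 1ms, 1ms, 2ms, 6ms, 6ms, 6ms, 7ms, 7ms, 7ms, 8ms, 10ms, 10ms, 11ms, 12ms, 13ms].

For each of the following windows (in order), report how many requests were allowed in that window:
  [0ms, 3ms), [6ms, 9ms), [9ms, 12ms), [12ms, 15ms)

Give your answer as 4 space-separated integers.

Answer: 5 6 3 2

Derivation:
Processing requests:
  req#1 t=0ms (window 0): ALLOW
  req#2 t=0ms (window 0): ALLOW
  req#3 t=1ms (window 0): ALLOW
  req#4 t=1ms (window 0): ALLOW
  req#5 t=2ms (window 0): ALLOW
  req#6 t=6ms (window 2): ALLOW
  req#7 t=6ms (window 2): ALLOW
  req#8 t=6ms (window 2): ALLOW
  req#9 t=7ms (window 2): ALLOW
  req#10 t=7ms (window 2): ALLOW
  req#11 t=7ms (window 2): ALLOW
  req#12 t=8ms (window 2): DENY
  req#13 t=10ms (window 3): ALLOW
  req#14 t=10ms (window 3): ALLOW
  req#15 t=11ms (window 3): ALLOW
  req#16 t=12ms (window 4): ALLOW
  req#17 t=13ms (window 4): ALLOW

Allowed counts by window: 5 6 3 2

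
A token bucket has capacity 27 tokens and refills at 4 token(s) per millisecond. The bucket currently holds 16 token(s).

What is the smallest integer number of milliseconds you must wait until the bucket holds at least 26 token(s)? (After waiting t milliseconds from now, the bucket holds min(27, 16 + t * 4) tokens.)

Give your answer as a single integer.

Need 16 + t * 4 >= 26, so t >= 10/4.
Smallest integer t = ceil(10/4) = 3.

Answer: 3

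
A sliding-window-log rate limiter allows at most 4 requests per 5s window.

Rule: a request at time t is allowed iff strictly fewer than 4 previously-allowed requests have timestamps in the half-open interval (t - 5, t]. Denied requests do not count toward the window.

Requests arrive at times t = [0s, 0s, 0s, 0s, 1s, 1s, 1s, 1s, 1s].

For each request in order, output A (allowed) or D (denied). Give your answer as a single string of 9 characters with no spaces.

Answer: AAAADDDDD

Derivation:
Tracking allowed requests in the window:
  req#1 t=0s: ALLOW
  req#2 t=0s: ALLOW
  req#3 t=0s: ALLOW
  req#4 t=0s: ALLOW
  req#5 t=1s: DENY
  req#6 t=1s: DENY
  req#7 t=1s: DENY
  req#8 t=1s: DENY
  req#9 t=1s: DENY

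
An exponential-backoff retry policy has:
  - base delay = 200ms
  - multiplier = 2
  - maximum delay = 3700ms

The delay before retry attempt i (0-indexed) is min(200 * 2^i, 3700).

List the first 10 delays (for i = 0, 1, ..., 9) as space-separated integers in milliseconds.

Computing each delay:
  i=0: min(200*2^0, 3700) = 200
  i=1: min(200*2^1, 3700) = 400
  i=2: min(200*2^2, 3700) = 800
  i=3: min(200*2^3, 3700) = 1600
  i=4: min(200*2^4, 3700) = 3200
  i=5: min(200*2^5, 3700) = 3700
  i=6: min(200*2^6, 3700) = 3700
  i=7: min(200*2^7, 3700) = 3700
  i=8: min(200*2^8, 3700) = 3700
  i=9: min(200*2^9, 3700) = 3700

Answer: 200 400 800 1600 3200 3700 3700 3700 3700 3700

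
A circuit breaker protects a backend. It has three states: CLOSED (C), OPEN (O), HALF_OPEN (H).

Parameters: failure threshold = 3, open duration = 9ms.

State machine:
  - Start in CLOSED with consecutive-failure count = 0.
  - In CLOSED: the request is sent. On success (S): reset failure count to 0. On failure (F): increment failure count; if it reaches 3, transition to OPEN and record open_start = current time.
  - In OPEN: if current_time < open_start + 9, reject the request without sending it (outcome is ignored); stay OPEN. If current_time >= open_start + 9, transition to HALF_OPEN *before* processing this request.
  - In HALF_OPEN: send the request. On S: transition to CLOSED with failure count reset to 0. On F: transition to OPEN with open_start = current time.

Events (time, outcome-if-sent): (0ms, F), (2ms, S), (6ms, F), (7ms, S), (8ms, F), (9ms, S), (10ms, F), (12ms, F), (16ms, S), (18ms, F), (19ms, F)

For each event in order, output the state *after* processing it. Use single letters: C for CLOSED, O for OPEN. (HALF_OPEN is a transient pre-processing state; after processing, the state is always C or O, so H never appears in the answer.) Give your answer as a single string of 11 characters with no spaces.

State after each event:
  event#1 t=0ms outcome=F: state=CLOSED
  event#2 t=2ms outcome=S: state=CLOSED
  event#3 t=6ms outcome=F: state=CLOSED
  event#4 t=7ms outcome=S: state=CLOSED
  event#5 t=8ms outcome=F: state=CLOSED
  event#6 t=9ms outcome=S: state=CLOSED
  event#7 t=10ms outcome=F: state=CLOSED
  event#8 t=12ms outcome=F: state=CLOSED
  event#9 t=16ms outcome=S: state=CLOSED
  event#10 t=18ms outcome=F: state=CLOSED
  event#11 t=19ms outcome=F: state=CLOSED

Answer: CCCCCCCCCCC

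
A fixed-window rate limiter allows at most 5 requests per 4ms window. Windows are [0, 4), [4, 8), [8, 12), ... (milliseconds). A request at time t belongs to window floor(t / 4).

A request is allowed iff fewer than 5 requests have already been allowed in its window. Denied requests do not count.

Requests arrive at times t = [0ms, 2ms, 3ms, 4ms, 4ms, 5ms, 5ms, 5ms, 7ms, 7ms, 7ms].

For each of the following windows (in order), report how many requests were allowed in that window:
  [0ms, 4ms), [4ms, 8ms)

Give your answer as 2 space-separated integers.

Answer: 3 5

Derivation:
Processing requests:
  req#1 t=0ms (window 0): ALLOW
  req#2 t=2ms (window 0): ALLOW
  req#3 t=3ms (window 0): ALLOW
  req#4 t=4ms (window 1): ALLOW
  req#5 t=4ms (window 1): ALLOW
  req#6 t=5ms (window 1): ALLOW
  req#7 t=5ms (window 1): ALLOW
  req#8 t=5ms (window 1): ALLOW
  req#9 t=7ms (window 1): DENY
  req#10 t=7ms (window 1): DENY
  req#11 t=7ms (window 1): DENY

Allowed counts by window: 3 5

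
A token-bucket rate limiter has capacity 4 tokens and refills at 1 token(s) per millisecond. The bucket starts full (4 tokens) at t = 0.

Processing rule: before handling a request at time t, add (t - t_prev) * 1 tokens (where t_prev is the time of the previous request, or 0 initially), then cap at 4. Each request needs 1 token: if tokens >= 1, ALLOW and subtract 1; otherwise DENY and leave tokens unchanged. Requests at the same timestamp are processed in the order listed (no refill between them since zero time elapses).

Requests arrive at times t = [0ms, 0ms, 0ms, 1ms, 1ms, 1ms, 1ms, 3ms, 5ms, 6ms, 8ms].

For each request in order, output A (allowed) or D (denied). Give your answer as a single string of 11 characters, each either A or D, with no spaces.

Answer: AAAAADDAAAA

Derivation:
Simulating step by step:
  req#1 t=0ms: ALLOW
  req#2 t=0ms: ALLOW
  req#3 t=0ms: ALLOW
  req#4 t=1ms: ALLOW
  req#5 t=1ms: ALLOW
  req#6 t=1ms: DENY
  req#7 t=1ms: DENY
  req#8 t=3ms: ALLOW
  req#9 t=5ms: ALLOW
  req#10 t=6ms: ALLOW
  req#11 t=8ms: ALLOW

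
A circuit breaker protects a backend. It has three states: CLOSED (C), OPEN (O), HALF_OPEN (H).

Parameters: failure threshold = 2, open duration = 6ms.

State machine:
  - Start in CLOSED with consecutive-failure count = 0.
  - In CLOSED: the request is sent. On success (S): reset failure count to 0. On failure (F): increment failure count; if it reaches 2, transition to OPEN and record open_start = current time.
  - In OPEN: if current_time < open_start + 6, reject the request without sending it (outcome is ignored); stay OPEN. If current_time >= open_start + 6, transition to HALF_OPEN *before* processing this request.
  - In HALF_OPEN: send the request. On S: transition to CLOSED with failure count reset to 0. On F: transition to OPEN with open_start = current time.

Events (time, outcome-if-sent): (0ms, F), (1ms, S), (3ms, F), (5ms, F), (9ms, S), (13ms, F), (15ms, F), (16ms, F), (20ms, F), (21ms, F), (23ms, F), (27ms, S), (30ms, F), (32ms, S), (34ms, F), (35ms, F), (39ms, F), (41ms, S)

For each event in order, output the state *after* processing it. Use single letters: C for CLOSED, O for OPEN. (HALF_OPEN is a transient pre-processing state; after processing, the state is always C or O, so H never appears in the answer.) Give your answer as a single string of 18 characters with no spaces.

Answer: CCCOOOOOOOOCCCCOOC

Derivation:
State after each event:
  event#1 t=0ms outcome=F: state=CLOSED
  event#2 t=1ms outcome=S: state=CLOSED
  event#3 t=3ms outcome=F: state=CLOSED
  event#4 t=5ms outcome=F: state=OPEN
  event#5 t=9ms outcome=S: state=OPEN
  event#6 t=13ms outcome=F: state=OPEN
  event#7 t=15ms outcome=F: state=OPEN
  event#8 t=16ms outcome=F: state=OPEN
  event#9 t=20ms outcome=F: state=OPEN
  event#10 t=21ms outcome=F: state=OPEN
  event#11 t=23ms outcome=F: state=OPEN
  event#12 t=27ms outcome=S: state=CLOSED
  event#13 t=30ms outcome=F: state=CLOSED
  event#14 t=32ms outcome=S: state=CLOSED
  event#15 t=34ms outcome=F: state=CLOSED
  event#16 t=35ms outcome=F: state=OPEN
  event#17 t=39ms outcome=F: state=OPEN
  event#18 t=41ms outcome=S: state=CLOSED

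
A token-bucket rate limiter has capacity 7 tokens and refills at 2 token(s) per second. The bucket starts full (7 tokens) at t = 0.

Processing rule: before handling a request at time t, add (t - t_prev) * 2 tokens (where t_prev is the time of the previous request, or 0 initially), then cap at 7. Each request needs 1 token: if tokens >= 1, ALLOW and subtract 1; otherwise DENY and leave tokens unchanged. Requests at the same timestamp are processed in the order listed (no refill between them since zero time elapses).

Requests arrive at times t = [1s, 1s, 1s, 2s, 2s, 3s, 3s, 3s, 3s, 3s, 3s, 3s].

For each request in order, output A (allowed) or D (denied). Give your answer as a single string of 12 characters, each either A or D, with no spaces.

Simulating step by step:
  req#1 t=1s: ALLOW
  req#2 t=1s: ALLOW
  req#3 t=1s: ALLOW
  req#4 t=2s: ALLOW
  req#5 t=2s: ALLOW
  req#6 t=3s: ALLOW
  req#7 t=3s: ALLOW
  req#8 t=3s: ALLOW
  req#9 t=3s: ALLOW
  req#10 t=3s: ALLOW
  req#11 t=3s: ALLOW
  req#12 t=3s: DENY

Answer: AAAAAAAAAAAD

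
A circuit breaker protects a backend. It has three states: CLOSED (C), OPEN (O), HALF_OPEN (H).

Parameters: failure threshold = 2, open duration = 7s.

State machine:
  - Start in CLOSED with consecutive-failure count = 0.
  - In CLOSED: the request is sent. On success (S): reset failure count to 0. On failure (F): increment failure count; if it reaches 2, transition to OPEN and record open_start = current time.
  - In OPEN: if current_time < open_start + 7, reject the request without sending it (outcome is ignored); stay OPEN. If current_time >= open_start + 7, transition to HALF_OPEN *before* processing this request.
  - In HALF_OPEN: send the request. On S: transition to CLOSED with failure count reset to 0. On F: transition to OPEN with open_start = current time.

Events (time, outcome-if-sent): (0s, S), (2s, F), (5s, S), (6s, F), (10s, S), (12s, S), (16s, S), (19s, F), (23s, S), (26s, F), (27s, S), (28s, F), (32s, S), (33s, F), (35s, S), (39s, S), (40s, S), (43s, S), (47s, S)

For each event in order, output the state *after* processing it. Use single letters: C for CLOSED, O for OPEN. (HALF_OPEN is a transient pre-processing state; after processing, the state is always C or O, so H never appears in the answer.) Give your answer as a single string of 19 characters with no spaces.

Answer: CCCCCCCCCCCCCCCCCCC

Derivation:
State after each event:
  event#1 t=0s outcome=S: state=CLOSED
  event#2 t=2s outcome=F: state=CLOSED
  event#3 t=5s outcome=S: state=CLOSED
  event#4 t=6s outcome=F: state=CLOSED
  event#5 t=10s outcome=S: state=CLOSED
  event#6 t=12s outcome=S: state=CLOSED
  event#7 t=16s outcome=S: state=CLOSED
  event#8 t=19s outcome=F: state=CLOSED
  event#9 t=23s outcome=S: state=CLOSED
  event#10 t=26s outcome=F: state=CLOSED
  event#11 t=27s outcome=S: state=CLOSED
  event#12 t=28s outcome=F: state=CLOSED
  event#13 t=32s outcome=S: state=CLOSED
  event#14 t=33s outcome=F: state=CLOSED
  event#15 t=35s outcome=S: state=CLOSED
  event#16 t=39s outcome=S: state=CLOSED
  event#17 t=40s outcome=S: state=CLOSED
  event#18 t=43s outcome=S: state=CLOSED
  event#19 t=47s outcome=S: state=CLOSED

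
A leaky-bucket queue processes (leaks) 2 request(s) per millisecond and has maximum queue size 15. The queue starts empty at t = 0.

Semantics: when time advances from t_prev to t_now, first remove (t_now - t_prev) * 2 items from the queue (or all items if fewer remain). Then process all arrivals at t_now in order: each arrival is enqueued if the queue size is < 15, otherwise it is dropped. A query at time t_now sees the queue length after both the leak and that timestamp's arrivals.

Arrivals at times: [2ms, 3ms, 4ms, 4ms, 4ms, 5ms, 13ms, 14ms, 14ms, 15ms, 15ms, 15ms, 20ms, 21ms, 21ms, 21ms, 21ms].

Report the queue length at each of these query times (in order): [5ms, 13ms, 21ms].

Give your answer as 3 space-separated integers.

Answer: 2 1 4

Derivation:
Queue lengths at query times:
  query t=5ms: backlog = 2
  query t=13ms: backlog = 1
  query t=21ms: backlog = 4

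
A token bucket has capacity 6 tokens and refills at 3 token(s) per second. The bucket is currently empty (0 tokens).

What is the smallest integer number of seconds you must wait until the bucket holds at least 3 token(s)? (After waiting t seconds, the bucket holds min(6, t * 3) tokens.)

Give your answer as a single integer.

Need t * 3 >= 3, so t >= 3/3.
Smallest integer t = ceil(3/3) = 1.

Answer: 1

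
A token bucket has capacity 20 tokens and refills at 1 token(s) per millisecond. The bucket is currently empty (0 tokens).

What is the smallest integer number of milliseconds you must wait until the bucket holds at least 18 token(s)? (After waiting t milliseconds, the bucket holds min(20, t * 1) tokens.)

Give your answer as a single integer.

Answer: 18

Derivation:
Need t * 1 >= 18, so t >= 18/1.
Smallest integer t = ceil(18/1) = 18.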